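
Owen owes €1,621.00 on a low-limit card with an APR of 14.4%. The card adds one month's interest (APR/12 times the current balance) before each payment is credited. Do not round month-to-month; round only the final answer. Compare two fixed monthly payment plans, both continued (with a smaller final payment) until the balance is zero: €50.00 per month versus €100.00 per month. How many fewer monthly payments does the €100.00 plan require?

23 fewer payments

Monthly rate r = 14.4%/12 = 1.2% = 0.012.
At €50.00/mo: n = ⌈−ln(1 − rB₀/P)/ln(1+r)⌉ = 42 payments (last €15.37); total interest = total paid − €1,621.00 = €444.37.
At €100.00/mo: 19 payments (last €13.50); total interest €192.50.
Payments saved = 42 − 19 = 23.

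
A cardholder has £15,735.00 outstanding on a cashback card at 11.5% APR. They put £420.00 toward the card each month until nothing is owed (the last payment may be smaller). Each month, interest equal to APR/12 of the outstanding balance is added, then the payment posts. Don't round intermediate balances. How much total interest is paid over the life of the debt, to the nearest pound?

Monthly rate r = 11.5%/12 = 0.958333% = 0.00958333.
Payoff takes n = ⌈−ln(1 − rB₀/P)/ln(1+r)⌉ = ⌈46.634⌉ = 47 payments; the last is £266.55.
Total paid = 46·£420.00 + £266.55 = £19,586.55.
Total interest = total paid − principal = £19,586.55 − £15,735.00 = £3,851.55.

£3,852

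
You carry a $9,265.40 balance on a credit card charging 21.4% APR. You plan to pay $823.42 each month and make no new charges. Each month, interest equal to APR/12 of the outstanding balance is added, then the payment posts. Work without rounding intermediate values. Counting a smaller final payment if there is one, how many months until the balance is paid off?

13 payments

Monthly rate r = 21.4%/12 = 1.78333% = 0.0178333.
Recurrence: B ← B·(1+r) − $823.42.
Month 1: interest $165.23; balance after payment $8,607.21.
Month 2: interest $153.50; balance after payment $7,937.29.
Closed form: n = −ln(1 − rB₀/P)/ln(1+r) = −ln(0.79933)/ln(1.01783) ≈ 12.671, so the balance reaches zero during payment 13.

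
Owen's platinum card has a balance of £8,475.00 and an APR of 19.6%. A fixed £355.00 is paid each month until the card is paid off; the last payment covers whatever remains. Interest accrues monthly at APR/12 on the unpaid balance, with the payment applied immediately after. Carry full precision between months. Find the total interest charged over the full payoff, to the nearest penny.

£2,354.07

Monthly rate r = 19.6%/12 = 1.63333% = 0.0163333.
Payoff takes n = ⌈−ln(1 − rB₀/P)/ln(1+r)⌉ = ⌈30.502⌉ = 31 payments; the last is £179.07.
Total paid = 30·£355.00 + £179.07 = £10,829.07.
Total interest = total paid − principal = £10,829.07 − £8,475.00 = £2,354.07.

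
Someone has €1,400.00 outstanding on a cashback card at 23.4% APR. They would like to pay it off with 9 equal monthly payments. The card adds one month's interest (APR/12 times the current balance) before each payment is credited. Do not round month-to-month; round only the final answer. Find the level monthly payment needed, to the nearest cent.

Monthly rate r = 23.4%/12 = 1.95% = 0.0195.
Level-payment amortization: P = B₀·r / (1 − (1+r)^(−n)) = 1400.00·0.0195 / (1 − 1.0195^(−9)).
Denominator 1 − (1+r)^(−9) = 0.159544103.
P = 27.3 / 0.159544103 ≈ 171.11.

€171.11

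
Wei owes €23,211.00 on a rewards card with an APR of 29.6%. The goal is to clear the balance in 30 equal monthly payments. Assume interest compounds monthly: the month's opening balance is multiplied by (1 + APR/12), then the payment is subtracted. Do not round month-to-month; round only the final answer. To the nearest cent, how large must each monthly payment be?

€1,104.04

Monthly rate r = 29.6%/12 = 2.46667% = 0.0246667.
Level-payment amortization: P = B₀·r / (1 − (1+r)^(−n)) = 23211.00·0.0246667 / (1 − 1.02467^(−30)).
Denominator 1 − (1+r)^(−30) = 0.51858264.
P = 572.538 / 0.51858264 ≈ 1104.04.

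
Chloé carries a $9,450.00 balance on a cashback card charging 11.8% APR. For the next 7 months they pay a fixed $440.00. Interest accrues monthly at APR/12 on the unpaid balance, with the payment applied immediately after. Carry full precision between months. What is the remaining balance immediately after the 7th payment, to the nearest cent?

$6,947.62

Monthly rate r = 11.8%/12 = 0.983333% = 0.00983333.
Each month: B ← B·(1+r) − $440.00.
Month 1: interest $92.93; balance after payment $9,102.92.
Month 2: interest $89.51; balance after payment $8,752.44.
Month 3: interest $86.07; balance after payment $8,398.50.
Month 4: interest $82.59; balance after payment $8,041.09.
Month 5: interest $79.07; balance after payment $7,680.16.
Month 6: interest $75.52; balance after payment $7,315.68.
Month 7: interest $71.94; balance after payment $6,947.62.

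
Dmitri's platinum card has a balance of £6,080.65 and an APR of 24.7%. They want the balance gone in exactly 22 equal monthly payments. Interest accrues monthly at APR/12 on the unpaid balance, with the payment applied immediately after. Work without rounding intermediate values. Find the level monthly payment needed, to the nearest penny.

Monthly rate r = 24.7%/12 = 2.05833% = 0.0205833.
Level-payment amortization: P = B₀·r / (1 − (1+r)^(−n)) = 6080.65·0.0205833 / (1 − 1.02058^(−22)).
Denominator 1 − (1+r)^(−22) = 0.361246018.
P = 125.16 / 0.361246018 ≈ 346.47.

£346.47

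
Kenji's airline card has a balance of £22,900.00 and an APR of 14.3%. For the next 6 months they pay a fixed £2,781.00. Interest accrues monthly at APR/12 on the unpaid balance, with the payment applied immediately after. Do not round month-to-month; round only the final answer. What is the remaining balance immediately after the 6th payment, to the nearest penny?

£7,395.84

Monthly rate r = 14.3%/12 = 1.19167% = 0.0119167.
Each month: B ← B·(1+r) − £2,781.00.
Month 1: interest £272.89; balance after payment £20,391.89.
Month 2: interest £243.00; balance after payment £17,853.90.
Month 3: interest £212.76; balance after payment £15,285.65.
Month 4: interest £182.15; balance after payment £12,686.81.
Month 5: interest £151.18; balance after payment £10,056.99.
Month 6: interest £119.85; balance after payment £7,395.84.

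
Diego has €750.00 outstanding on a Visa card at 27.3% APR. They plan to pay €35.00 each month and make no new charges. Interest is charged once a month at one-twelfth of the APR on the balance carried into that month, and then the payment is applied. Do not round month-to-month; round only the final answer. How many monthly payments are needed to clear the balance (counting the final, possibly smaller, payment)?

30 payments

Monthly rate r = 27.3%/12 = 2.275% = 0.02275.
Recurrence: B ← B·(1+r) − €35.00.
Month 1: interest €17.06; balance after payment €732.06.
Month 2: interest €16.65; balance after payment €713.72.
Closed form: n = −ln(1 − rB₀/P)/ln(1+r) = −ln(0.5125)/ln(1.02275) ≈ 29.716, so the balance reaches zero during payment 30.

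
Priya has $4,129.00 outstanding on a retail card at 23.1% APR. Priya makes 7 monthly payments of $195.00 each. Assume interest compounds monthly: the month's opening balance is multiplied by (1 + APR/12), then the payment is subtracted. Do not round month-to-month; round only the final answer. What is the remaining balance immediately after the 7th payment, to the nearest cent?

$3,272.16

Monthly rate r = 23.1%/12 = 1.925% = 0.01925.
Each month: B ← B·(1+r) − $195.00.
Month 1: interest $79.48; balance after payment $4,013.48.
Month 2: interest $77.26; balance after payment $3,895.74.
Month 3: interest $74.99; balance after payment $3,775.74.
Month 4: interest $72.68; balance after payment $3,653.42.
Month 5: interest $70.33; balance after payment $3,528.75.
Month 6: interest $67.93; balance after payment $3,401.68.
Month 7: interest $65.48; balance after payment $3,272.16.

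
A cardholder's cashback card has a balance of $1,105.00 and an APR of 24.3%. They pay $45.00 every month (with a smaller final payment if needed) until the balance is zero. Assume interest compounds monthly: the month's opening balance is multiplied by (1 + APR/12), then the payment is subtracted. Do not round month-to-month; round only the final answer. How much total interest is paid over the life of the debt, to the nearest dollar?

$439

Monthly rate r = 24.3%/12 = 2.025% = 0.02025.
Payoff takes n = ⌈−ln(1 − rB₀/P)/ln(1+r)⌉ = ⌈34.301⌉ = 35 payments; the last is $13.65.
Total paid = 34·$45.00 + $13.65 = $1,543.65.
Total interest = total paid − principal = $1,543.65 − $1,105.00 = $438.65.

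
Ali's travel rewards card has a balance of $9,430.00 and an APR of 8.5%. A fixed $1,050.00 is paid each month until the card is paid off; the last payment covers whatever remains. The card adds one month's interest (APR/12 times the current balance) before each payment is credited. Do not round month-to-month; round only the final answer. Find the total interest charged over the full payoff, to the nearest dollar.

Monthly rate r = 8.5%/12 = 0.708333% = 0.00708333.
Payoff takes n = ⌈−ln(1 − rB₀/P)/ln(1+r)⌉ = ⌈9.312⌉ = 10 payments; the last is $328.57.
Total paid = 9·$1,050.00 + $328.57 = $9,778.57.
Total interest = total paid − principal = $9,778.57 − $9,430.00 = $348.57.

$349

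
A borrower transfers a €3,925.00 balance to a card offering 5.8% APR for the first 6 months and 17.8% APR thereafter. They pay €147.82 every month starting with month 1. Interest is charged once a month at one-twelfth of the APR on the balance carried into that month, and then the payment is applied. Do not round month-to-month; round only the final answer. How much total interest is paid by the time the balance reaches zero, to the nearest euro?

€765

Promo months 1–6 at r₀ = 5.8%/12 = 0.00483333; months 7+ at r₁ = 17.8%/12 = 0.0148333.
After month 6: iterate B ← B·(1+r₀) − €147.82 for 6 months → €3,142.50.
Then at r₁ with €147.82/mo: n₂ = −ln(1 − r₁·B/P)/ln(1+r₁) ≈ 25.73 → 26 more payments.
Total paid = 31·€147.82 + €107.89 = €4,690.31; interest = €4,690.31 − €3,925.00 = €765.31.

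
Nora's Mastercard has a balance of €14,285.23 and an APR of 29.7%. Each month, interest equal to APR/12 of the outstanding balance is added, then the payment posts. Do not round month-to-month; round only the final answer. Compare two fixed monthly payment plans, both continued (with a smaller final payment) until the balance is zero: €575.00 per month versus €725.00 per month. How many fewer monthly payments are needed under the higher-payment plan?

12 fewer payments

Monthly rate r = 29.7%/12 = 2.475% = 0.02475.
At €575.00/mo: n = ⌈−ln(1 − rB₀/P)/ln(1+r)⌉ = 40 payments (last €17.07); total interest = total paid − €14,285.23 = €8,156.84.
At €725.00/mo: 28 payments (last €259.08); total interest €5,548.85.
Payments saved = 40 − 28 = 12.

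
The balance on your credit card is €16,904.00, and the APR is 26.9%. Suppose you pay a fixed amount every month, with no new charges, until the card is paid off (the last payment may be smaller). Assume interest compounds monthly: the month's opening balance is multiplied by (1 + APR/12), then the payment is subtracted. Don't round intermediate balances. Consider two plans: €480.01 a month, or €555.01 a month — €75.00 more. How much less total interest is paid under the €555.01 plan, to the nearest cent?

Monthly rate r = 26.9%/12 = 2.24167% = 0.0224167.
At €480.01/mo: n = ⌈−ln(1 − rB₀/P)/ln(1+r)⌉ = 71 payments (last €132.50); total interest = total paid − €16,904.00 = €16,829.20.
At €555.01/mo: 52 payments (last €437.42); total interest €11,838.93.
Interest saved = €16,829.20 − €11,838.93 = €4,990.27.

€4,990.27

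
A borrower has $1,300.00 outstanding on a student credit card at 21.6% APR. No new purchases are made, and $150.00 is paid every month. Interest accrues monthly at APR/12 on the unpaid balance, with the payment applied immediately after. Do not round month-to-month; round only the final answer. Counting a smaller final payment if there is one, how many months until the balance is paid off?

10 payments

Monthly rate r = 21.6%/12 = 1.8% = 0.018.
Recurrence: B ← B·(1+r) − $150.00.
Month 1: interest $23.40; balance after payment $1,173.40.
Month 2: interest $21.12; balance after payment $1,044.52.
Closed form: n = −ln(1 − rB₀/P)/ln(1+r) = −ln(0.844)/ln(1.018) ≈ 9.507, so the balance reaches zero during payment 10.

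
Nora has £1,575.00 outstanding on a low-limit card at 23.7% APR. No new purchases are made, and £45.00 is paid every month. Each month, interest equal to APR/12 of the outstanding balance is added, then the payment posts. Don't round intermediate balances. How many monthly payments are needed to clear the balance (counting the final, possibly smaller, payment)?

61 months

Monthly rate r = 23.7%/12 = 1.975% = 0.01975.
Recurrence: B ← B·(1+r) − £45.00.
Month 1: interest £31.11; balance after payment £1,561.11.
Month 2: interest £30.83; balance after payment £1,546.94.
Closed form: n = −ln(1 − rB₀/P)/ln(1+r) = −ln(0.30875)/ln(1.01975) ≈ 60.091, so the balance reaches zero during payment 61.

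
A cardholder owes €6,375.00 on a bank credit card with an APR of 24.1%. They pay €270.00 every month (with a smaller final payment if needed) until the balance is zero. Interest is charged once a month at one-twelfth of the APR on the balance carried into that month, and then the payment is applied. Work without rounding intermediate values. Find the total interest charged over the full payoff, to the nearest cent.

Monthly rate r = 24.1%/12 = 2.00833% = 0.0200833.
Payoff takes n = ⌈−ln(1 − rB₀/P)/ln(1+r)⌉ = ⌈32.328⌉ = 33 payments; the last is €89.08.
Total paid = 32·€270.00 + €89.08 = €8,729.08.
Total interest = total paid − principal = €8,729.08 − €6,375.00 = €2,354.08.

€2,354.08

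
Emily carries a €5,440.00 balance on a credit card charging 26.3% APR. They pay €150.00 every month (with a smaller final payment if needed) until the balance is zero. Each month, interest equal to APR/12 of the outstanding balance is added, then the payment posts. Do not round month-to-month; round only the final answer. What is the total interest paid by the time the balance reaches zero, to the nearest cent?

Monthly rate r = 26.3%/12 = 2.19167% = 0.0219167.
Payoff takes n = ⌈−ln(1 − rB₀/P)/ln(1+r)⌉ = ⌈73.062⌉ = 74 payments; the last is €9.44.
Total paid = 73·€150.00 + €9.44 = €10,959.44.
Total interest = total paid − principal = €10,959.44 − €5,440.00 = €5,519.44.

€5,519.44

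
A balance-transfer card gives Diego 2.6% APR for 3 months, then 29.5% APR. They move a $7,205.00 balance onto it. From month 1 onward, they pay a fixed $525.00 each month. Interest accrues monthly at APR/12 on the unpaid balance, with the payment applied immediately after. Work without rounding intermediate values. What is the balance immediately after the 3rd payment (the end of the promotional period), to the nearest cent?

Promo months 1–3 at r₀ = 2.6%/12 = 0.00216667; months 4+ at r₁ = 29.5%/12 = 0.0245833.
After month 3: iterate B ← B·(1+r₀) − $525.00 for 3 months → $5,673.52.

$5,673.52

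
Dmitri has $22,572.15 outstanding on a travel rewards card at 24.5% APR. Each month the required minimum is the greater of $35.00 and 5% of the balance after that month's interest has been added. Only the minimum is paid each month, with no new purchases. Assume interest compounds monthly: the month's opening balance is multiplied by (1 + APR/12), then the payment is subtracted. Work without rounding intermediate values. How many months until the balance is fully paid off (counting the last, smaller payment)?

Monthly rate r = 24.5%/12 = 2.04167% = 0.0204167.
While 5% of the post-interest balance exceeds $35.00, each month B ← (B·(1+r))·(1 − 0.05), i.e. B shrinks by the factor (1+r)·0.95 = 0.9694.
This holds for months 1–113. Entering month 114 the balance is $673.29; 5% of the post-interest balance is now below $35.00, so the flat $35.00 minimum applies from here.
From month 114 a fixed $35.00 at rate r clears $673.29 in 25 more payments. Total: 113 + 25 = 138 months.

138 months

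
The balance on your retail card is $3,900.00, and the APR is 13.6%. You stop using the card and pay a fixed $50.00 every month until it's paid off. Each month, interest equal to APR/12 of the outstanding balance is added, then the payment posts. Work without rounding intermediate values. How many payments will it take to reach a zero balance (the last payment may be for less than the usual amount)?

Monthly rate r = 13.6%/12 = 1.13333% = 0.0113333.
Recurrence: B ← B·(1+r) − $50.00.
Month 1: interest $44.20; balance after payment $3,894.20.
Month 2: interest $44.13; balance after payment $3,888.33.
Closed form: n = −ln(1 − rB₀/P)/ln(1+r) = −ln(0.116)/ln(1.01133) ≈ 191.148, so the balance reaches zero during payment 192.

192 payments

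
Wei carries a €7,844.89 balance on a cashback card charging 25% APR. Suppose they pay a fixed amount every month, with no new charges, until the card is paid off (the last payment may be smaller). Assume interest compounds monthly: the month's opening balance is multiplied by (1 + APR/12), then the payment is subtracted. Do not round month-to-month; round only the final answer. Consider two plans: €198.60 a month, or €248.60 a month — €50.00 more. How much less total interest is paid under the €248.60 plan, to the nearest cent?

€3,759.12

Monthly rate r = 25%/12 = 2.08333% = 0.0208333.
At €198.60/mo: n = ⌈−ln(1 − rB₀/P)/ln(1+r)⌉ = 84 payments (last €191.23); total interest = total paid − €7,844.89 = €8,830.14.
At €248.60/mo: 52 payments (last €237.31); total interest €5,071.02.
Interest saved = €8,830.14 − €5,071.02 = €3,759.12.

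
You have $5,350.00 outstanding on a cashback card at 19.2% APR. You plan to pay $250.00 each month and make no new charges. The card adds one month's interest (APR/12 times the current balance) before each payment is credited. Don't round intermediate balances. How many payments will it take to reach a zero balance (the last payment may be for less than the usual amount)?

Monthly rate r = 19.2%/12 = 1.6% = 0.016.
Recurrence: B ← B·(1+r) − $250.00.
Month 1: interest $85.60; balance after payment $5,185.60.
Month 2: interest $82.97; balance after payment $5,018.57.
Closed form: n = −ln(1 − rB₀/P)/ln(1+r) = −ln(0.6576)/ln(1.016) ≈ 26.406, so the balance reaches zero during payment 27.

27 payments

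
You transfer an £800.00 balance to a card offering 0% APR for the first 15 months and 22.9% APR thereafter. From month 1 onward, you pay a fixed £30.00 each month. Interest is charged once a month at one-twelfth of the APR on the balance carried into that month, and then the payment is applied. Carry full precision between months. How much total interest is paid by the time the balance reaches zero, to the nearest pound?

Promo months 1–15 at r₀ = 0%/12 = 0; months 16+ at r₁ = 22.9%/12 = 0.0190833.
After month 15 (no interest yet): B = £800.00 − 15·£30.00 = £350.00.
Then at r₁ with £30.00/mo: n₂ = −ln(1 − r₁·B/P)/ln(1+r₁) ≈ 13.32 → 14 more payments.
Total paid = 28·£30.00 + £9.75 = £849.75; interest = £849.75 − £800.00 = £49.75.

£50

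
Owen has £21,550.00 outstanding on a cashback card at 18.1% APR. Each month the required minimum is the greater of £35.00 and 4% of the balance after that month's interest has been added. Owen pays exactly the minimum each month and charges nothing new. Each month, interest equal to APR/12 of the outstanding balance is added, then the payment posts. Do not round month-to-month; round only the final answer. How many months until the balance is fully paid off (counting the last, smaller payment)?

Monthly rate r = 18.1%/12 = 1.50833% = 0.0150833.
While 4% of the post-interest balance exceeds £35.00, each month B ← (B·(1+r))·(1 − 0.04), i.e. B shrinks by the factor (1+r)·0.96 = 0.97448.
This holds for months 1–125. Entering month 126 the balance is £851.26; 4% of the post-interest balance is now below £35.00, so the flat £35.00 minimum applies from here.
From month 126 a fixed £35.00 at rate r clears £851.26 in 31 more payments. Total: 125 + 31 = 156 months.

156 months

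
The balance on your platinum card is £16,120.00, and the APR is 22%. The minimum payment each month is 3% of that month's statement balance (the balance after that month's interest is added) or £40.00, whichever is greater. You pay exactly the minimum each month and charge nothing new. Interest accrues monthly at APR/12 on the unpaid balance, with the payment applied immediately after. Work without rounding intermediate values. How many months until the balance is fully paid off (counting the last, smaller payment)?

Monthly rate r = 22%/12 = 1.83333% = 0.0183333.
While 3% of the post-interest balance exceeds £40.00, each month B ← (B·(1+r))·(1 − 0.03), i.e. B shrinks by the factor (1+r)·0.97 = 0.98778.
This holds for months 1–205. Entering month 206 the balance is £1,297.22; 3% of the post-interest balance is now below £40.00, so the flat £40.00 minimum applies from here.
From month 206 a fixed £40.00 at rate r clears £1,297.22 in 50 more payments. Total: 205 + 50 = 255 months.

255 months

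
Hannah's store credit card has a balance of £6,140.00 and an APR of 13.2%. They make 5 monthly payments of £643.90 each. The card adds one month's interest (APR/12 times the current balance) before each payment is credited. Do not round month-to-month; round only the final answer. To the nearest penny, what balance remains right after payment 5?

Monthly rate r = 13.2%/12 = 1.1% = 0.011.
Each month: B ← B·(1+r) − £643.90.
Month 1: interest £67.54; balance after payment £5,563.64.
Month 2: interest £61.20; balance after payment £4,980.94.
Month 3: interest £54.79; balance after payment £4,391.83.
Month 4: interest £48.31; balance after payment £3,796.24.
Month 5: interest £41.76; balance after payment £3,194.10.

£3,194.10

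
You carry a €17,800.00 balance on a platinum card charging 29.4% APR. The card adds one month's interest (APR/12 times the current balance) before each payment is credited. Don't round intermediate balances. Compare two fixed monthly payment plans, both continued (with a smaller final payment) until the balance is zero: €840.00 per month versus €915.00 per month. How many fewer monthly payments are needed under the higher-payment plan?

4 fewer payments

Monthly rate r = 29.4%/12 = 2.45% = 0.0245.
At €840.00/mo: n = ⌈−ln(1 − rB₀/P)/ln(1+r)⌉ = 31 payments (last €213.40); total interest = total paid − €17,800.00 = €7,613.40.
At €915.00/mo: 27 payments (last €686.70); total interest €6,676.70.
Payments saved = 31 − 27 = 4.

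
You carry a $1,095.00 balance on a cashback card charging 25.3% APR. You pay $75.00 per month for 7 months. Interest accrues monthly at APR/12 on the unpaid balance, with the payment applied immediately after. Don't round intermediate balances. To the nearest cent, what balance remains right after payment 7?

$707.79

Monthly rate r = 25.3%/12 = 2.10833% = 0.0210833.
Each month: B ← B·(1+r) − $75.00.
Month 1: interest $23.09; balance after payment $1,043.09.
Month 2: interest $21.99; balance after payment $990.08.
Month 3: interest $20.87; balance after payment $935.95.
Month 4: interest $19.73; balance after payment $880.69.
Month 5: interest $18.57; balance after payment $824.25.
Month 6: interest $17.38; balance after payment $766.63.
Month 7: interest $16.16; balance after payment $707.79.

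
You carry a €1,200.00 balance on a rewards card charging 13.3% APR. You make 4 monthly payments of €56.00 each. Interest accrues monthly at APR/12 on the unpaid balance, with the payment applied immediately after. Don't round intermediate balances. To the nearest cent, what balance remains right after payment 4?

€1,026.34

Monthly rate r = 13.3%/12 = 1.10833% = 0.0110833.
Each month: B ← B·(1+r) − €56.00.
Month 1: interest €13.30; balance after payment €1,157.30.
Month 2: interest €12.83; balance after payment €1,114.13.
Month 3: interest €12.35; balance after payment €1,070.47.
Month 4: interest €11.86; balance after payment €1,026.34.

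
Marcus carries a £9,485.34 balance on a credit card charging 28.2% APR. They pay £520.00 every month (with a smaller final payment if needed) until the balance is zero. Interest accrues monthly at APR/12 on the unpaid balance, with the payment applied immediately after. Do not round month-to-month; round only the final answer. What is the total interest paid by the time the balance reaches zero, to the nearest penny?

£3,046.77

Monthly rate r = 28.2%/12 = 2.35% = 0.0235.
Payoff takes n = ⌈−ln(1 − rB₀/P)/ln(1+r)⌉ = ⌈24.099⌉ = 25 payments; the last is £52.11.
Total paid = 24·£520.00 + £52.11 = £12,532.11.
Total interest = total paid − principal = £12,532.11 − £9,485.34 = £3,046.77.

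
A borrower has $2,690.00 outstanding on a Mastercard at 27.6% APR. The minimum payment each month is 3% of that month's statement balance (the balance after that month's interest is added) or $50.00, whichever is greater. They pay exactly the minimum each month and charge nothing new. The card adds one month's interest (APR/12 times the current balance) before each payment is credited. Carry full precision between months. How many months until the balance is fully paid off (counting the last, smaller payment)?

Monthly rate r = 27.6%/12 = 2.3% = 0.023.
While 3% of the post-interest balance exceeds $50.00, each month B ← (B·(1+r))·(1 − 0.03), i.e. B shrinks by the factor (1+r)·0.97 = 0.99231.
This holds for months 1–65. Entering month 66 the balance is $1,628.66; 3% of the post-interest balance is now below $50.00, so the flat $50.00 minimum applies from here.
From month 66 a fixed $50.00 at rate r clears $1,628.66 in 61 more payments. Total: 65 + 61 = 126 months.

126 months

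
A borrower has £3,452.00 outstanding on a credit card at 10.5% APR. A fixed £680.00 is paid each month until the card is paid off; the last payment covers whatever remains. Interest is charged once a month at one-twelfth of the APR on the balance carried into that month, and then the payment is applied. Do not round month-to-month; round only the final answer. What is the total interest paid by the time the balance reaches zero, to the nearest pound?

£95

Monthly rate r = 10.5%/12 = 0.875% = 0.00875.
Payoff takes n = ⌈−ln(1 − rB₀/P)/ln(1+r)⌉ = ⌈5.215⌉ = 6 payments; the last is £146.94.
Total paid = 5·£680.00 + £146.94 = £3,546.94.
Total interest = total paid − principal = £3,546.94 − £3,452.00 = £94.94.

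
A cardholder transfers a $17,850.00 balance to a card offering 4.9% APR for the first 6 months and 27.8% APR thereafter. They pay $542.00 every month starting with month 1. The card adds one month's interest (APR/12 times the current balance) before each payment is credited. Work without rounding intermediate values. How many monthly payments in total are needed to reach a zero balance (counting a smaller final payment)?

Promo months 1–6 at r₀ = 4.9%/12 = 0.00408333; months 7+ at r₁ = 27.8%/12 = 0.0231667.
After month 6: iterate B ← B·(1+r₀) − $542.00 for 6 months → $15,006.43.
Then at r₁ with $542.00/mo: n₂ = −ln(1 − r₁·B/P)/ln(1+r₁) ≈ 44.78 → 45 more payments.

51 months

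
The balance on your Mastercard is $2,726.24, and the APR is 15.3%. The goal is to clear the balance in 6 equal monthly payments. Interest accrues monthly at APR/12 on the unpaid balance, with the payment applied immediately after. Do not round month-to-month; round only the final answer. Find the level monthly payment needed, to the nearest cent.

Monthly rate r = 15.3%/12 = 1.275% = 0.01275.
Level-payment amortization: P = B₀·r / (1 − (1+r)^(−n)) = 2726.24·0.01275 / (1 − 1.01275^(−6)).
Denominator 1 − (1+r)^(−6) = 0.0731990103.
P = 34.7596 / 0.0731990103 ≈ 474.86.

$474.86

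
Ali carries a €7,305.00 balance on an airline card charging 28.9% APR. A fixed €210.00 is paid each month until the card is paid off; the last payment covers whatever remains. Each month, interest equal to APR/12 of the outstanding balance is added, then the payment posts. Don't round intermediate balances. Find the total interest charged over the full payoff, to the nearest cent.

Monthly rate r = 28.9%/12 = 2.40833% = 0.0240833.
Payoff takes n = ⌈−ln(1 − rB₀/P)/ln(1+r)⌉ = ⌈76.421⌉ = 77 payments; the last is €88.97.
Total paid = 76·€210.00 + €88.97 = €16,048.97.
Total interest = total paid − principal = €16,048.97 − €7,305.00 = €8,743.97.

€8,743.97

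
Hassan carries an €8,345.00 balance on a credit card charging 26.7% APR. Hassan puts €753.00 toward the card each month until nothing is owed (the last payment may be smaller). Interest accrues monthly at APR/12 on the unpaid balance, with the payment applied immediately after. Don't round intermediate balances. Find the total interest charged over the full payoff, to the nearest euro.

Monthly rate r = 26.7%/12 = 2.225% = 0.02225.
Payoff takes n = ⌈−ln(1 − rB₀/P)/ln(1+r)⌉ = ⌈12.866⌉ = 13 payments; the last is €653.22.
Total paid = 12·€753.00 + €653.22 = €9,689.22.
Total interest = total paid − principal = €9,689.22 − €8,345.00 = €1,344.22.

€1,344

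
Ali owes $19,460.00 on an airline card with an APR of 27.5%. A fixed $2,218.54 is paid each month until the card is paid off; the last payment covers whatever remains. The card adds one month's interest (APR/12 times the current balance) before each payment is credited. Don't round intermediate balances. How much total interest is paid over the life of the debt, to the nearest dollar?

Monthly rate r = 27.5%/12 = 2.29167% = 0.0229167.
Payoff takes n = ⌈−ln(1 − rB₀/P)/ln(1+r)⌉ = ⌈9.904⌉ = 10 payments; the last is $2,008.43.
Total paid = 9·$2,218.54 + $2,008.43 = $21,975.29.
Total interest = total paid − principal = $21,975.29 − $19,460.00 = $2,515.29.

$2,515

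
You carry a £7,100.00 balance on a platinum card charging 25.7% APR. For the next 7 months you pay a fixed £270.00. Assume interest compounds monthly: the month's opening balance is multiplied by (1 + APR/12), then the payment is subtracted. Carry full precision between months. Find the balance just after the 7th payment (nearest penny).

Monthly rate r = 25.7%/12 = 2.14167% = 0.0214167.
Each month: B ← B·(1+r) − £270.00.
Month 1: interest £152.06; balance after payment £6,982.06.
Month 2: interest £149.53; balance after payment £6,861.59.
Month 3: interest £146.95; balance after payment £6,738.54.
Month 4: interest £144.32; balance after payment £6,612.86.
Month 5: interest £141.63; balance after payment £6,484.49.
Month 6: interest £138.88; balance after payment £6,353.36.
Month 7: interest £136.07; balance after payment £6,219.43.

£6,219.43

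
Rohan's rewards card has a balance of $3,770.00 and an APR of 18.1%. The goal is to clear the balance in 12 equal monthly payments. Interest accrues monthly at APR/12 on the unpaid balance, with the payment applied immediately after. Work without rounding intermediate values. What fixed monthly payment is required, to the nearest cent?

$345.81

Monthly rate r = 18.1%/12 = 1.50833% = 0.0150833.
Level-payment amortization: P = B₀·r / (1 − (1+r)^(−n)) = 3770.00·0.0150833 / (1 − 1.01508^(−12)).
Denominator 1 − (1+r)^(−12) = 0.164436166.
P = 56.8642 / 0.164436166 ≈ 345.81.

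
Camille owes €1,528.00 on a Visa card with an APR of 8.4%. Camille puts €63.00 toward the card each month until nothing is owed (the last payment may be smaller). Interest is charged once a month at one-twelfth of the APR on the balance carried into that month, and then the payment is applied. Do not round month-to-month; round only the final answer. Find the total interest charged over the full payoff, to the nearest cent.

Monthly rate r = 8.4%/12 = 0.7% = 0.007.
Payoff takes n = ⌈−ln(1 − rB₀/P)/ln(1+r)⌉ = ⌈26.673⌉ = 27 payments; the last is €42.46.
Total paid = 26·€63.00 + €42.46 = €1,680.46.
Total interest = total paid − principal = €1,680.46 − €1,528.00 = €152.46.

€152.46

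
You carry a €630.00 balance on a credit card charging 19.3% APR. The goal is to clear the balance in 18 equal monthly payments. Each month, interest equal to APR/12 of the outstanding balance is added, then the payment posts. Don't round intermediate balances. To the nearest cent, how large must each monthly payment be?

Monthly rate r = 19.3%/12 = 1.60833% = 0.0160833.
Level-payment amortization: P = B₀·r / (1 − (1+r)^(−n)) = 630.00·0.0160833 / (1 − 1.01608^(−18)).
Denominator 1 − (1+r)^(−18) = 0.249635809.
P = 10.1325 / 0.249635809 ≈ 40.59.

€40.59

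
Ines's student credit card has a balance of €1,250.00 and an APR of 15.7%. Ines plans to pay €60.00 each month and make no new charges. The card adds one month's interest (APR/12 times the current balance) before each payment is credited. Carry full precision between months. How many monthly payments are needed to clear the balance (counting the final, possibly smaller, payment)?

25 months

Monthly rate r = 15.7%/12 = 1.30833% = 0.0130833.
Recurrence: B ← B·(1+r) − €60.00.
Month 1: interest €16.35; balance after payment €1,206.35.
Month 2: interest €15.78; balance after payment €1,162.14.
Closed form: n = −ln(1 − rB₀/P)/ln(1+r) = −ln(0.72743)/ln(1.01308) ≈ 24.483, so the balance reaches zero during payment 25.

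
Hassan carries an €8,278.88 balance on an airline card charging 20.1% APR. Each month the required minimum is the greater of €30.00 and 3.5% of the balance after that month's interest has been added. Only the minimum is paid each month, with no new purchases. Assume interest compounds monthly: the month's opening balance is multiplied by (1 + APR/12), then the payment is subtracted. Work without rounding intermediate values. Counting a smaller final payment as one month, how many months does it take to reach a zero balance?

159 months

Monthly rate r = 20.1%/12 = 1.675% = 0.01675.
While 3.5% of the post-interest balance exceeds €30.00, each month B ← (B·(1+r))·(1 − 0.035), i.e. B shrinks by the factor (1+r)·0.965 = 0.98116.
This holds for months 1–121. Entering month 122 the balance is €829.26; 3.5% of the post-interest balance is now below €30.00, so the flat €30.00 minimum applies from here.
From month 122 a fixed €30.00 at rate r clears €829.26 in 38 more payments. Total: 121 + 38 = 159 months.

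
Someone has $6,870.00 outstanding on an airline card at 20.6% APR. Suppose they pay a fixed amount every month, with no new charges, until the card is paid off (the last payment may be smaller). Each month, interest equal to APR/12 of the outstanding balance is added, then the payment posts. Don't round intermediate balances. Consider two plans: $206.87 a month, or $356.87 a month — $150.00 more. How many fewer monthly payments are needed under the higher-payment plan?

Monthly rate r = 20.6%/12 = 1.71667% = 0.0171667.
At $206.87/mo: n = ⌈−ln(1 − rB₀/P)/ln(1+r)⌉ = 50 payments (last $123.86); total interest = total paid − $6,870.00 = $3,390.49.
At $356.87/mo: 24 payments (last $204.06); total interest $1,542.07.
Payments saved = 50 − 24 = 26.

26 fewer payments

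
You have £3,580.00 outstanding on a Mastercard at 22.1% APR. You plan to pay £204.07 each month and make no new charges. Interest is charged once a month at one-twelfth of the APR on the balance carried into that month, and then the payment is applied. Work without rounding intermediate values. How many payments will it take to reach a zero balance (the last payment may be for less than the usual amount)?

Monthly rate r = 22.1%/12 = 1.84167% = 0.0184167.
Recurrence: B ← B·(1+r) − £204.07.
Month 1: interest £65.93; balance after payment £3,441.86.
Month 2: interest £63.39; balance after payment £3,301.18.
Closed form: n = −ln(1 − rB₀/P)/ln(1+r) = −ln(0.67692)/ln(1.01842) ≈ 21.382, so the balance reaches zero during payment 22.

22 payments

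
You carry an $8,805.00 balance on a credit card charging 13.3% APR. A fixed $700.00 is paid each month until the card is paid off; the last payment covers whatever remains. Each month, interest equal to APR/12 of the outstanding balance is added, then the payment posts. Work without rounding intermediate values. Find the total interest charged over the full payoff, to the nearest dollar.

$731

Monthly rate r = 13.3%/12 = 1.10833% = 0.0110833.
Payoff takes n = ⌈−ln(1 − rB₀/P)/ln(1+r)⌉ = ⌈13.621⌉ = 14 payments; the last is $435.88.
Total paid = 13·$700.00 + $435.88 = $9,535.88.
Total interest = total paid − principal = $9,535.88 − $8,805.00 = $730.88.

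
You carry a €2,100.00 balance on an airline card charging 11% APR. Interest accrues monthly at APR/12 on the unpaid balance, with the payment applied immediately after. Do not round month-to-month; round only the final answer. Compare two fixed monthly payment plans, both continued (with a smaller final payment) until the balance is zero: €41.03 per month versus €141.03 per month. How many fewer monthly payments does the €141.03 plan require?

Monthly rate r = 11%/12 = 0.916667% = 0.00916667.
At €41.03/mo: n = ⌈−ln(1 − rB₀/P)/ln(1+r)⌉ = 70 payments (last €16.65); total interest = total paid − €2,100.00 = €747.72.
At €141.03/mo: 17 payments (last €11.76); total interest €168.24.
Payments saved = 70 − 17 = 53.

53 fewer payments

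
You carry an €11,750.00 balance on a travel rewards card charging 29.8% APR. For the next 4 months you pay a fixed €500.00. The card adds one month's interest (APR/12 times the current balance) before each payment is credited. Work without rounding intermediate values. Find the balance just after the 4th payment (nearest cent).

€10,885.63

Monthly rate r = 29.8%/12 = 2.48333% = 0.0248333.
Each month: B ← B·(1+r) − €500.00.
Month 1: interest €291.79; balance after payment €11,541.79.
Month 2: interest €286.62; balance after payment €11,328.41.
Month 3: interest €281.32; balance after payment €11,109.74.
Month 4: interest €275.89; balance after payment €10,885.63.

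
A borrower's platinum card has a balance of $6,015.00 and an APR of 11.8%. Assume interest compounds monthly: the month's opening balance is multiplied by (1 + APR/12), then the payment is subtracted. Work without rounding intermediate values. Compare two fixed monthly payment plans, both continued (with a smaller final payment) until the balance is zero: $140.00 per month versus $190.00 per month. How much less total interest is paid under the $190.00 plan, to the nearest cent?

Monthly rate r = 11.8%/12 = 0.983333% = 0.00983333.
At $140.00/mo: n = ⌈−ln(1 − rB₀/P)/ln(1+r)⌉ = 57 payments (last $14.93); total interest = total paid − $6,015.00 = $1,839.93.
At $190.00/mo: 39 payments (last $21.68); total interest $1,226.68.
Interest saved = $1,839.93 − $1,226.68 = $613.25.

$613.25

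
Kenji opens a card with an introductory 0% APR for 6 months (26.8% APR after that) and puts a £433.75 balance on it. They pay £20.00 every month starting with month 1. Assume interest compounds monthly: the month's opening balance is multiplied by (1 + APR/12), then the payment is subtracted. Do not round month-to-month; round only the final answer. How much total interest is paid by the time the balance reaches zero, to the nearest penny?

£76.87

Promo months 1–6 at r₀ = 0%/12 = 0; months 7+ at r₁ = 26.8%/12 = 0.0223333.
After month 6 (no interest yet): B = £433.75 − 6·£20.00 = £313.75.
Then at r₁ with £20.00/mo: n₂ = −ln(1 − r₁·B/P)/ln(1+r₁) ≈ 19.53 → 20 more payments.
Total paid = 25·£20.00 + £10.62 = £510.62; interest = £510.62 − £433.75 = £76.87.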